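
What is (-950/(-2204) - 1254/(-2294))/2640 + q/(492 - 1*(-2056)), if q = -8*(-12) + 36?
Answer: 5837176237/111875443680 ≈ 0.052176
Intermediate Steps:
q = 132 (q = 96 + 36 = 132)
(-950/(-2204) - 1254/(-2294))/2640 + q/(492 - 1*(-2056)) = (-950/(-2204) - 1254/(-2294))/2640 + 132/(492 - 1*(-2056)) = (-950*(-1/2204) - 1254*(-1/2294))*(1/2640) + 132/(492 + 2056) = (25/58 + 627/1147)*(1/2640) + 132/2548 = (65041/66526)*(1/2640) + 132*(1/2548) = 65041/175628640 + 33/637 = 5837176237/111875443680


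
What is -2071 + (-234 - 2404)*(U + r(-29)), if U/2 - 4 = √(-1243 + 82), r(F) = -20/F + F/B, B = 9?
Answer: -4304957/261 - 15828*I*√129 ≈ -16494.0 - 1.7977e+5*I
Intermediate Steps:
r(F) = -20/F + F/9
U = 8 + 6*I*√129 (U = 8 + 2*√(-1243 + 82) = 8 + 2*√(-1161) = 8 + 2*(3*I*√129) = 8 + 6*I*√129 ≈ 8.0 + 68.147*I)
-2071 + (-234 - 2404)*(U + r(-29)) = -2071 + (-234 - 2404)*((8 + 6*I*√129) + (-20/(-29) + (⅑)*(-29))) = -2071 - 2638*((8 + 6*I*√129) + (-20*(-1/29) - 29/9)) = -2071 - 2638*((8 + 6*I*√129) + (20/29 - 29/9)) = -2071 - 2638*((8 + 6*I*√129) - 661/261) = -2071 - 2638*(1427/261 + 6*I*√129) = -2071 + (-3764426/261 - 15828*I*√129) = -4304957/261 - 15828*I*√129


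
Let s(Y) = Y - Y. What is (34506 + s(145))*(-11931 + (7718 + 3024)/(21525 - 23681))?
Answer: -221994161217/539 ≈ -4.1186e+8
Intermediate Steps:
s(Y) = 0
(34506 + s(145))*(-11931 + (7718 + 3024)/(21525 - 23681)) = (34506 + 0)*(-11931 + (7718 + 3024)/(21525 - 23681)) = 34506*(-11931 + 10742/(-2156)) = 34506*(-11931 + 10742*(-1/2156)) = 34506*(-11931 - 5371/1078) = 34506*(-12866989/1078) = -221994161217/539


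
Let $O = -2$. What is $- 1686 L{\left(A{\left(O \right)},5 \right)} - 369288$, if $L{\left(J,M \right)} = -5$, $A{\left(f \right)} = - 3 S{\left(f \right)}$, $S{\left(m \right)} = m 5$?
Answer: $-360858$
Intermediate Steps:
$S{\left(m \right)} = 5 m$
$A{\left(f \right)} = - 15 f$ ($A{\left(f \right)} = - 3 \cdot 5 f = - 15 f$)
$- 1686 L{\left(A{\left(O \right)},5 \right)} - 369288 = \left(-1686\right) \left(-5\right) - 369288 = 8430 - 369288 = -360858$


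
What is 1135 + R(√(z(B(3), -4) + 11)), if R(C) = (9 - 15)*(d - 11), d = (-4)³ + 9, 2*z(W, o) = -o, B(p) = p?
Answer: 1531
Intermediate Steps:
z(W, o) = -o/2 (z(W, o) = (-o)/2 = -o/2)
d = -55 (d = -64 + 9 = -55)
R(C) = 396 (R(C) = (9 - 15)*(-55 - 11) = -6*(-66) = 396)
1135 + R(√(z(B(3), -4) + 11)) = 1135 + 396 = 1531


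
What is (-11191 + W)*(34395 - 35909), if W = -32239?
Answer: 65753020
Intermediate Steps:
(-11191 + W)*(34395 - 35909) = (-11191 - 32239)*(34395 - 35909) = -43430*(-1514) = 65753020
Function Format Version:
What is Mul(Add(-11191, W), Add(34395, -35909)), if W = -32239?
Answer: 65753020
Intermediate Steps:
Mul(Add(-11191, W), Add(34395, -35909)) = Mul(Add(-11191, -32239), Add(34395, -35909)) = Mul(-43430, -1514) = 65753020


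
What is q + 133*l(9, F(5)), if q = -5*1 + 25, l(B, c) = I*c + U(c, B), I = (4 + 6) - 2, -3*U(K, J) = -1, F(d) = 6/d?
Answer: 20117/15 ≈ 1341.1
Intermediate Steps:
U(K, J) = ⅓ (U(K, J) = -⅓*(-1) = ⅓)
I = 8 (I = 10 - 2 = 8)
l(B, c) = ⅓ + 8*c (l(B, c) = 8*c + ⅓ = ⅓ + 8*c)
q = 20 (q = -5 + 25 = 20)
q + 133*l(9, F(5)) = 20 + 133*(⅓ + 8*(6/5)) = 20 + 133*(⅓ + 48/5) = 20 + 133*(149/15) = 20 + 19817/15 = 20117/15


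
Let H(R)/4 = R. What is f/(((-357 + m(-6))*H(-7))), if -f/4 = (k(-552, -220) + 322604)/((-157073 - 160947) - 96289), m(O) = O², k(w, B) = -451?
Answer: 322153/930952323 ≈ 0.00034605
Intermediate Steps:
H(R) = 4*R
f = 1288612/414309 (f = -4*(-451 + 322604)/((-157073 - 160947) - 96289) = -1288612/(-318020 - 96289) = -1288612/(-414309) = -1288612*(-1)/414309 = -4*(-322153/414309) = 1288612/414309 ≈ 3.1103)
f/(((-357 + m(-6))*H(-7))) = 1288612/(414309*(((-357 + (-6)²)*(4*(-7))))) = 1288612/(414309*(((-357 + 36)*(-28)))) = 1288612/(414309*((-321*(-28)))) = (1288612/414309)/8988 = (1288612/414309)*(1/8988) = 322153/930952323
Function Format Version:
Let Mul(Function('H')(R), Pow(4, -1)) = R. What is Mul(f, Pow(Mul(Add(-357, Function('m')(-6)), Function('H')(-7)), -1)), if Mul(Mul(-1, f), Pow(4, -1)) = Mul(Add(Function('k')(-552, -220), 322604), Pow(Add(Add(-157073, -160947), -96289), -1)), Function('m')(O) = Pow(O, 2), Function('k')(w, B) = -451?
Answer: Rational(322153, 930952323) ≈ 0.00034605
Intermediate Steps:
Function('H')(R) = Mul(4, R)
f = Rational(1288612, 414309) (f = Mul(-4, Mul(Add(-451, 322604), Pow(Add(Add(-157073, -160947), -96289), -1))) = Mul(-4, Mul(322153, Pow(Add(-318020, -96289), -1))) = Mul(-4, Mul(322153, Pow(-414309, -1))) = Mul(-4, Mul(322153, Rational(-1, 414309))) = Mul(-4, Rational(-322153, 414309)) = Rational(1288612, 414309) ≈ 3.1103)
Mul(f, Pow(Mul(Add(-357, Function('m')(-6)), Function('H')(-7)), -1)) = Mul(Rational(1288612, 414309), Pow(Mul(Add(-357, Pow(-6, 2)), Mul(4, -7)), -1)) = Mul(Rational(1288612, 414309), Pow(Mul(Add(-357, 36), -28), -1)) = Mul(Rational(1288612, 414309), Pow(Mul(-321, -28), -1)) = Mul(Rational(1288612, 414309), Pow(8988, -1)) = Mul(Rational(1288612, 414309), Rational(1, 8988)) = Rational(322153, 930952323)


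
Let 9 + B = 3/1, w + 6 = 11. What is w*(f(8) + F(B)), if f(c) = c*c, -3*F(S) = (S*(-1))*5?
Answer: 270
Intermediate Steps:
w = 5 (w = -6 + 11 = 5)
B = -6 (B = -9 + 3/1 = -9 + 3*1 = -9 + 3 = -6)
F(S) = 5*S/3 (F(S) = -S*(-1)*5/3 = -(-S)*5/3 = -(-5)*S/3 = 5*S/3)
f(c) = c**2
w*(f(8) + F(B)) = 5*(8**2 + (5/3)*(-6)) = 5*(64 - 10) = 5*54 = 270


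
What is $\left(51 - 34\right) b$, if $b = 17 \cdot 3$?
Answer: $867$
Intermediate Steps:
$b = 51$
$\left(51 - 34\right) b = \left(51 - 34\right) 51 = 17 \cdot 51 = 867$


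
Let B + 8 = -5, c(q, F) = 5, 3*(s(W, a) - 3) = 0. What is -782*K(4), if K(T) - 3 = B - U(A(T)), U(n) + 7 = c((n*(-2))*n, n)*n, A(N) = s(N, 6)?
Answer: 14076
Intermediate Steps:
s(W, a) = 3 (s(W, a) = 3 + (1/3)*0 = 3 + 0 = 3)
B = -13 (B = -8 - 5 = -13)
A(N) = 3
U(n) = -7 + 5*n
K(T) = -18 (K(T) = 3 + (-13 - (-7 + 5*3)) = 3 + (-13 - (-7 + 15)) = 3 + (-13 - 1*8) = 3 + (-13 - 8) = 3 - 21 = -18)
-782*K(4) = -782*(-18) = 14076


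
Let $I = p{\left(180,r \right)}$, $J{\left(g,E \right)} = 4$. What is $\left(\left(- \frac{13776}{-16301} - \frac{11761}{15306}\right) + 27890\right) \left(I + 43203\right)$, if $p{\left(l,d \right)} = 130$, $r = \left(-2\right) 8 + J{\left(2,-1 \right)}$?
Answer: $\frac{301539646961594755}{249503106} \approx 1.2086 \cdot 10^{9}$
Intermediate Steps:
$r = -12$ ($r = \left(-2\right) 8 + 4 = -16 + 4 = -12$)
$I = 130$
$\left(\left(- \frac{13776}{-16301} - \frac{11761}{15306}\right) + 27890\right) \left(I + 43203\right) = \left(\left(- \frac{13776}{-16301} - \frac{11761}{15306}\right) + 27890\right) \left(130 + 43203\right) = \left(\left(\left(-13776\right) \left(- \frac{1}{16301}\right) - \frac{11761}{15306}\right) + 27890\right) 43333 = \left(\left(\frac{13776}{16301} - \frac{11761}{15306}\right) + 27890\right) 43333 = \left(\frac{19139395}{249503106} + 27890\right) 43333 = \frac{6958660765735}{249503106} \cdot 43333 = \frac{301539646961594755}{249503106}$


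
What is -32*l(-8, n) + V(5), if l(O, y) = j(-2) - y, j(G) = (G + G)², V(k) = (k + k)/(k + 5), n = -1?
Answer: -543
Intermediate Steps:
V(k) = 2*k/(5 + k) (V(k) = (2*k)/(5 + k) = 2*k/(5 + k))
j(G) = 4*G² (j(G) = (2*G)² = 4*G²)
l(O, y) = 16 - y (l(O, y) = 4*(-2)² - y = 4*4 - y = 16 - y)
-32*l(-8, n) + V(5) = -32*(16 - 1*(-1)) + 2*5/(5 + 5) = -32*(16 + 1) + 2*5/10 = -32*17 + 2*5*(⅒) = -544 + 1 = -543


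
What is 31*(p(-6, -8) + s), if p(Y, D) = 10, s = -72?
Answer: -1922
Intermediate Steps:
31*(p(-6, -8) + s) = 31*(10 - 72) = 31*(-62) = -1922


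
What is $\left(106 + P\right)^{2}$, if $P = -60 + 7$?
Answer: $2809$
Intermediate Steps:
$P = -53$
$\left(106 + P\right)^{2} = \left(106 - 53\right)^{2} = 53^{2} = 2809$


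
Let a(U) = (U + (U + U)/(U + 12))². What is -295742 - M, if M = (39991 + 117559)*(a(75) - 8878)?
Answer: 396111317128/841 ≈ 4.7100e+8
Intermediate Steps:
a(U) = (U + 2*U/(12 + U))² (a(U) = (U + (2*U)/(12 + U))² = (U + 2*U/(12 + U))²)
M = -396360036150/841 (M = (39991 + 117559)*(75²*(14 + 75)²/(12 + 75)² - 8878) = 157550*(5625*89²/87² - 8878) = 157550*(5625*(1/7569)*7921 - 8878) = 157550*(4950625/841 - 8878) = 157550*(-2515773/841) = -396360036150/841 ≈ -4.7130e+8)
-295742 - M = -295742 - 1*(-396360036150/841) = -295742 + 396360036150/841 = 396111317128/841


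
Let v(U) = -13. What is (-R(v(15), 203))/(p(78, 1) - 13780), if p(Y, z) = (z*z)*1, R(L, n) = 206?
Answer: 206/13779 ≈ 0.014950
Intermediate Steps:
p(Y, z) = z**2 (p(Y, z) = z**2*1 = z**2)
(-R(v(15), 203))/(p(78, 1) - 13780) = (-1*206)/(1**2 - 13780) = -206/(1 - 13780) = -206/(-13779) = -206*(-1/13779) = 206/13779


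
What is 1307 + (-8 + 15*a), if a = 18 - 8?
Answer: 1449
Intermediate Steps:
a = 10
1307 + (-8 + 15*a) = 1307 + (-8 + 15*10) = 1307 + (-8 + 150) = 1307 + 142 = 1449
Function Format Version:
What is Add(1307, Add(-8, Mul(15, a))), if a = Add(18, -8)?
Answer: 1449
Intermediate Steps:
a = 10
Add(1307, Add(-8, Mul(15, a))) = Add(1307, Add(-8, Mul(15, 10))) = Add(1307, Add(-8, 150)) = Add(1307, 142) = 1449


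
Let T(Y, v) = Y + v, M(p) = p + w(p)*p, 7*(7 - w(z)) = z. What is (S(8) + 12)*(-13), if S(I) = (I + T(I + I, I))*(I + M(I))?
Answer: -184132/7 ≈ -26305.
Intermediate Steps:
w(z) = 7 - z/7
M(p) = p + p*(7 - p/7) (M(p) = p + (7 - p/7)*p = p + p*(7 - p/7))
S(I) = 4*I*(I + I*(56 - I)/7) (S(I) = (I + ((I + I) + I))*(I + I*(56 - I)/7) = (I + (2*I + I))*(I + I*(56 - I)/7) = (I + 3*I)*(I + I*(56 - I)/7) = (4*I)*(I + I*(56 - I)/7) = 4*I*(I + I*(56 - I)/7))
(S(8) + 12)*(-13) = ((4/7)*8**2*(63 - 1*8) + 12)*(-13) = ((4/7)*64*(63 - 8) + 12)*(-13) = ((4/7)*64*55 + 12)*(-13) = (14080/7 + 12)*(-13) = (14164/7)*(-13) = -184132/7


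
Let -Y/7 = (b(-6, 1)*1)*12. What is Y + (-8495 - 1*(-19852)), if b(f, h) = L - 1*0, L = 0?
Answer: 11357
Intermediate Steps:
b(f, h) = 0 (b(f, h) = 0 - 1*0 = 0 + 0 = 0)
Y = 0 (Y = -7*0*1*12 = -0*12 = -7*0 = 0)
Y + (-8495 - 1*(-19852)) = 0 + (-8495 - 1*(-19852)) = 0 + (-8495 + 19852) = 0 + 11357 = 11357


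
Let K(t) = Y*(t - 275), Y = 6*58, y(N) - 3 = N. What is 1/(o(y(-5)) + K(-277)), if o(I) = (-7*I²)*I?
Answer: -1/192040 ≈ -5.2073e-6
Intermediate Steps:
y(N) = 3 + N
Y = 348
o(I) = -7*I³
K(t) = -95700 + 348*t (K(t) = 348*(t - 275) = 348*(-275 + t) = -95700 + 348*t)
1/(o(y(-5)) + K(-277)) = 1/(-7*(3 - 5)³ + (-95700 + 348*(-277))) = 1/(-7*(-2)³ + (-95700 - 96396)) = 1/(-7*(-8) - 192096) = 1/(56 - 192096) = 1/(-192040) = -1/192040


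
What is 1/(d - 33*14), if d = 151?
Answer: -1/311 ≈ -0.0032154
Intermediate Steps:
1/(d - 33*14) = 1/(151 - 33*14) = 1/(151 - 462) = 1/(-311) = -1/311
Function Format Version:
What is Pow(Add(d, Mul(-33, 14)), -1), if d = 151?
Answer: Rational(-1, 311) ≈ -0.0032154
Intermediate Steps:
Pow(Add(d, Mul(-33, 14)), -1) = Pow(Add(151, Mul(-33, 14)), -1) = Pow(Add(151, -462), -1) = Pow(-311, -1) = Rational(-1, 311)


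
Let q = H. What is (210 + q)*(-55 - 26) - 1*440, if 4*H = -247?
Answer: -49793/4 ≈ -12448.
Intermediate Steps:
H = -247/4 (H = (¼)*(-247) = -247/4 ≈ -61.750)
q = -247/4 ≈ -61.750
(210 + q)*(-55 - 26) - 1*440 = (210 - 247/4)*(-55 - 26) - 1*440 = (593/4)*(-81) - 440 = -48033/4 - 440 = -49793/4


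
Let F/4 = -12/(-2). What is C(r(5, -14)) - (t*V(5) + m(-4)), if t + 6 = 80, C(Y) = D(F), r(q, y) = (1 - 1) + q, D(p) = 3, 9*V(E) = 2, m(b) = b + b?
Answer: -49/9 ≈ -5.4444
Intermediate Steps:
m(b) = 2*b
V(E) = 2/9 (V(E) = (⅑)*2 = 2/9)
F = 24 (F = 4*(-12/(-2)) = 4*(-12*(-½)) = 4*6 = 24)
r(q, y) = q (r(q, y) = 0 + q = q)
C(Y) = 3
t = 74 (t = -6 + 80 = 74)
C(r(5, -14)) - (t*V(5) + m(-4)) = 3 - (74*(2/9) + 2*(-4)) = 3 - (148/9 - 8) = 3 - 1*76/9 = 3 - 76/9 = -49/9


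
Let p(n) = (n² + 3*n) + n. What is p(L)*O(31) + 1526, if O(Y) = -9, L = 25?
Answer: -4999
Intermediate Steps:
p(n) = n² + 4*n
p(L)*O(31) + 1526 = (25*(4 + 25))*(-9) + 1526 = (25*29)*(-9) + 1526 = 725*(-9) + 1526 = -6525 + 1526 = -4999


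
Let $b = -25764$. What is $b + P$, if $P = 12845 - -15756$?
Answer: $2837$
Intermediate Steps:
$P = 28601$ ($P = 12845 + 15756 = 28601$)
$b + P = -25764 + 28601 = 2837$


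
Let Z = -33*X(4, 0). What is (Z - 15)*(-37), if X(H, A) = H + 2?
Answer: 7881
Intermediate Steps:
X(H, A) = 2 + H
Z = -198 (Z = -33*(2 + 4) = -33*6 = -198)
(Z - 15)*(-37) = (-198 - 15)*(-37) = -213*(-37) = 7881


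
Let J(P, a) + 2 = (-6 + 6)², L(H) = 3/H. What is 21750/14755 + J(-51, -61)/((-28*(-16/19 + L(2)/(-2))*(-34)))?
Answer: 62691719/42491449 ≈ 1.4754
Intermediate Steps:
J(P, a) = -2 (J(P, a) = -2 + (-6 + 6)² = -2 + 0² = -2 + 0 = -2)
21750/14755 + J(-51, -61)/((-28*(-16/19 + L(2)/(-2))*(-34))) = 21750/14755 - 2*1/(952*(-16/19 + (3/2)/(-2))) = 21750*(1/14755) - 2*1/(952*(-16*1/19 + (3*(½))*(-½))) = 4350/2951 - 2*1/(952*(-16/19 + (3/2)*(-½))) = 4350/2951 - 2*1/(952*(-16/19 - ¾)) = 4350/2951 - 2/(-28*(-121/76)*(-34)) = 4350/2951 - 2/((847/19)*(-34)) = 4350/2951 - 2/(-28798/19) = 4350/2951 - 2*(-19/28798) = 4350/2951 + 19/14399 = 62691719/42491449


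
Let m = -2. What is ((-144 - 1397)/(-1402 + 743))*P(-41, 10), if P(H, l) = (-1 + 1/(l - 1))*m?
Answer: 24656/5931 ≈ 4.1571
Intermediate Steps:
P(H, l) = 2 - 2/(-1 + l) (P(H, l) = (-1 + 1/(l - 1))*(-2) = (-1 + 1/(-1 + l))*(-2) = 2 - 2/(-1 + l))
((-144 - 1397)/(-1402 + 743))*P(-41, 10) = ((-144 - 1397)/(-1402 + 743))*(2*(-2 + 10)/(-1 + 10)) = (-1541/(-659))*(2*8/9) = (-1541*(-1/659))*(2*(1/9)*8) = (1541/659)*(16/9) = 24656/5931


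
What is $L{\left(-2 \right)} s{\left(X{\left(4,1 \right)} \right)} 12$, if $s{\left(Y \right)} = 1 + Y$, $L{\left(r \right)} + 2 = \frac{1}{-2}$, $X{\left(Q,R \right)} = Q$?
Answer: $-150$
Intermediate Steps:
$L{\left(r \right)} = - \frac{5}{2}$ ($L{\left(r \right)} = -2 + \frac{1}{-2} = -2 - \frac{1}{2} = - \frac{5}{2}$)
$L{\left(-2 \right)} s{\left(X{\left(4,1 \right)} \right)} 12 = - \frac{5 \left(1 + 4\right)}{2} \cdot 12 = \left(- \frac{5}{2}\right) 5 \cdot 12 = \left(- \frac{25}{2}\right) 12 = -150$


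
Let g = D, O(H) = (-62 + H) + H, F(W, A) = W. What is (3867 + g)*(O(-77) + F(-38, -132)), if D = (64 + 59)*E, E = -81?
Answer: 1548384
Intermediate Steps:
D = -9963 (D = (64 + 59)*(-81) = 123*(-81) = -9963)
O(H) = -62 + 2*H
g = -9963
(3867 + g)*(O(-77) + F(-38, -132)) = (3867 - 9963)*((-62 + 2*(-77)) - 38) = -6096*((-62 - 154) - 38) = -6096*(-216 - 38) = -6096*(-254) = 1548384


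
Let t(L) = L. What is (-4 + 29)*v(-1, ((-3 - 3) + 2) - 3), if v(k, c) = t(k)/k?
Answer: 25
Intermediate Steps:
v(k, c) = 1 (v(k, c) = k/k = 1)
(-4 + 29)*v(-1, ((-3 - 3) + 2) - 3) = (-4 + 29)*1 = 25*1 = 25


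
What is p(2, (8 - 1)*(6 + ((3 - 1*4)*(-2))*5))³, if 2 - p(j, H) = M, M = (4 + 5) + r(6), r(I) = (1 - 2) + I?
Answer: -1728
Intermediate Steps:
r(I) = -1 + I
M = 14 (M = (4 + 5) + (-1 + 6) = 9 + 5 = 14)
p(j, H) = -12 (p(j, H) = 2 - 1*14 = 2 - 14 = -12)
p(2, (8 - 1)*(6 + ((3 - 1*4)*(-2))*5))³ = (-12)³ = -1728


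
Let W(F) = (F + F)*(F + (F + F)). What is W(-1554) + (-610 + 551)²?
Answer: 14492977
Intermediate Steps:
W(F) = 6*F² (W(F) = (2*F)*(F + 2*F) = (2*F)*(3*F) = 6*F²)
W(-1554) + (-610 + 551)² = 6*(-1554)² + (-610 + 551)² = 6*2414916 + (-59)² = 14489496 + 3481 = 14492977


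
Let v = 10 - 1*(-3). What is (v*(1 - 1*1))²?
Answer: 0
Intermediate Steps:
v = 13 (v = 10 + 3 = 13)
(v*(1 - 1*1))² = (13*(1 - 1*1))² = (13*(1 - 1))² = (13*0)² = 0² = 0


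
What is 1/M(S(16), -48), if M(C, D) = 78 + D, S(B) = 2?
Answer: 1/30 ≈ 0.033333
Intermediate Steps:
1/M(S(16), -48) = 1/(78 - 48) = 1/30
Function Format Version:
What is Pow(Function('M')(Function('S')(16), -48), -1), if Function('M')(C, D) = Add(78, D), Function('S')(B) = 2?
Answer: Rational(1, 30) ≈ 0.033333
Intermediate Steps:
Pow(Function('M')(Function('S')(16), -48), -1) = Pow(Add(78, -48), -1) = Pow(30, -1) = Rational(1, 30)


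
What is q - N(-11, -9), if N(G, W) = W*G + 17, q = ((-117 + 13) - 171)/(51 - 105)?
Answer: -5989/54 ≈ -110.91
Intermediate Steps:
q = 275/54 (q = (-104 - 171)/(-54) = -275*(-1/54) = 275/54 ≈ 5.0926)
N(G, W) = 17 + G*W (N(G, W) = G*W + 17 = 17 + G*W)
q - N(-11, -9) = 275/54 - (17 - 11*(-9)) = 275/54 - (17 + 99) = 275/54 - 1*116 = 275/54 - 116 = -5989/54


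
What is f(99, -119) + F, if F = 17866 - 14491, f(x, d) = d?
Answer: 3256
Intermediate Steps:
F = 3375
f(99, -119) + F = -119 + 3375 = 3256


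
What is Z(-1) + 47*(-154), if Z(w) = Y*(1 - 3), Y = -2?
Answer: -7234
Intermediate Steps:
Z(w) = 4 (Z(w) = -2*(1 - 3) = -2*(-2) = 4)
Z(-1) + 47*(-154) = 4 + 47*(-154) = 4 - 7238 = -7234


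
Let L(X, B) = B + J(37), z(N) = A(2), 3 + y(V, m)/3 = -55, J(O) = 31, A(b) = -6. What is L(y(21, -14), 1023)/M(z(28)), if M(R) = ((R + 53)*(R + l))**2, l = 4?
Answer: 527/4418 ≈ 0.11928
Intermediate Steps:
y(V, m) = -174 (y(V, m) = -9 + 3*(-55) = -9 - 165 = -174)
z(N) = -6
L(X, B) = 31 + B (L(X, B) = B + 31 = 31 + B)
M(R) = (4 + R)**2*(53 + R)**2 (M(R) = ((R + 53)*(R + 4))**2 = ((53 + R)*(4 + R))**2 = ((4 + R)*(53 + R))**2 = (4 + R)**2*(53 + R)**2)
L(y(21, -14), 1023)/M(z(28)) = (31 + 1023)/(((4 - 6)**2*(53 - 6)**2)) = 1054/(((-2)**2*47**2)) = 1054/((4*2209)) = 1054/8836 = 1054*(1/8836) = 527/4418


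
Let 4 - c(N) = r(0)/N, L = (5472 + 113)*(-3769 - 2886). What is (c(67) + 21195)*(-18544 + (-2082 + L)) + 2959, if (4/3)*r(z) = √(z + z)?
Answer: -788365389440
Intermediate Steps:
r(z) = 3*√2*√z/4 (r(z) = 3*√(z + z)/4 = 3*√(2*z)/4 = 3*(√2*√z)/4 = 3*√2*√z/4)
L = -37168175 (L = 5585*(-6655) = -37168175)
c(N) = 4 (c(N) = 4 - 3*√2*√0/4/N = 4 - (¾)*√2*0/N = 4 - 0/N = 4 - 1*0 = 4 + 0 = 4)
(c(67) + 21195)*(-18544 + (-2082 + L)) + 2959 = (4 + 21195)*(-18544 + (-2082 - 37168175)) + 2959 = 21199*(-18544 - 37170257) + 2959 = 21199*(-37188801) + 2959 = -788365392399 + 2959 = -788365389440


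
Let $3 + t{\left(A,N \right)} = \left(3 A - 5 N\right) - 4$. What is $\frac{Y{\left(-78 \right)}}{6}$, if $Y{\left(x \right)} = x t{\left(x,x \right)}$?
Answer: $-1937$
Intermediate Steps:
$t{\left(A,N \right)} = -7 - 5 N + 3 A$ ($t{\left(A,N \right)} = -3 - \left(4 - 3 A + 5 N\right) = -7 - 5 N + 3 A$)
$Y{\left(x \right)} = x \left(-7 - 2 x\right)$ ($Y{\left(x \right)} = x \left(-7 - 5 x + 3 x\right) = x \left(-7 - 2 x\right)$)
$\frac{Y{\left(-78 \right)}}{6} = \frac{\left(-1\right) \left(-78\right) \left(7 + 2 \left(-78\right)\right)}{6} = \left(-1\right) \left(-78\right) \left(7 - 156\right) \frac{1}{6} = \left(-1\right) \left(-78\right) \left(-149\right) \frac{1}{6} = \left(-11622\right) \frac{1}{6} = -1937$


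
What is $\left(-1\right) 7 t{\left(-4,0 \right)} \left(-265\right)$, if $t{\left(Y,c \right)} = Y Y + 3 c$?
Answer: $29680$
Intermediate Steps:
$t{\left(Y,c \right)} = Y^{2} + 3 c$
$\left(-1\right) 7 t{\left(-4,0 \right)} \left(-265\right) = \left(-1\right) 7 \left(\left(-4\right)^{2} + 3 \cdot 0\right) \left(-265\right) = - 7 \left(16 + 0\right) \left(-265\right) = \left(-7\right) 16 \left(-265\right) = \left(-112\right) \left(-265\right) = 29680$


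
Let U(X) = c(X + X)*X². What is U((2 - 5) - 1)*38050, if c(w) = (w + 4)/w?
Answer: 304400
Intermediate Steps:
c(w) = (4 + w)/w
U(X) = X*(4 + 2*X)/2 (U(X) = ((4 + (X + X))/(X + X))*X² = ((4 + 2*X)/((2*X)))*X² = ((1/(2*X))*(4 + 2*X))*X² = ((4 + 2*X)/(2*X))*X² = X*(4 + 2*X)/2)
U((2 - 5) - 1)*38050 = (((2 - 5) - 1)*(2 + ((2 - 5) - 1)))*38050 = ((-3 - 1)*(2 + (-3 - 1)))*38050 = -4*(2 - 4)*38050 = -4*(-2)*38050 = 8*38050 = 304400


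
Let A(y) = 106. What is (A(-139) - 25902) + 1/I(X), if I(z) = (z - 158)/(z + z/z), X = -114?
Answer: -7016399/272 ≈ -25796.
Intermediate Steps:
I(z) = (-158 + z)/(1 + z) (I(z) = (-158 + z)/(z + 1) = (-158 + z)/(1 + z))
(A(-139) - 25902) + 1/I(X) = (106 - 25902) + 1/((-158 - 114)/(1 - 114)) = -25796 + 1/(-272/(-113)) = -25796 + 1/(-1/113*(-272)) = -25796 + 1/(272/113) = -25796 + 113/272 = -7016399/272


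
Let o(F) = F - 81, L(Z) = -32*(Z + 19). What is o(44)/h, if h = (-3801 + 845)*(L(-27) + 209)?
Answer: 37/1374540 ≈ 2.6918e-5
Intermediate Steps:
L(Z) = -608 - 32*Z (L(Z) = -32*(19 + Z) = -608 - 32*Z)
o(F) = -81 + F
h = -1374540 (h = (-3801 + 845)*((-608 - 32*(-27)) + 209) = -2956*((-608 + 864) + 209) = -2956*(256 + 209) = -2956*465 = -1374540)
o(44)/h = (-81 + 44)/(-1374540) = -37*(-1/1374540) = 37/1374540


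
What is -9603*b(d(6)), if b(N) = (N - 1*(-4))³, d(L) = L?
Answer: -9603000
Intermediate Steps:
b(N) = (4 + N)³ (b(N) = (N + 4)³ = (4 + N)³)
-9603*b(d(6)) = -9603*(4 + 6)³ = -9603*10³ = -9603*1000 = -9603000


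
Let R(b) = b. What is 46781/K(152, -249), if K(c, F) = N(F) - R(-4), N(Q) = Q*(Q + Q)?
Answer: 46781/124006 ≈ 0.37725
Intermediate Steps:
N(Q) = 2*Q**2 (N(Q) = Q*(2*Q) = 2*Q**2)
K(c, F) = 4 + 2*F**2 (K(c, F) = 2*F**2 - 1*(-4) = 2*F**2 + 4 = 4 + 2*F**2)
46781/K(152, -249) = 46781/(4 + 2*(-249)**2) = 46781/(4 + 2*62001) = 46781/(4 + 124002) = 46781/124006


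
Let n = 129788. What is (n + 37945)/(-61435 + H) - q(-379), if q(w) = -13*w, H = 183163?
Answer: -199862041/40576 ≈ -4925.6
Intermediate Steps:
(n + 37945)/(-61435 + H) - q(-379) = (129788 + 37945)/(-61435 + 183163) - (-13)*(-379) = 167733/121728 - 1*4927 = 167733*(1/121728) - 4927 = 55911/40576 - 4927 = -199862041/40576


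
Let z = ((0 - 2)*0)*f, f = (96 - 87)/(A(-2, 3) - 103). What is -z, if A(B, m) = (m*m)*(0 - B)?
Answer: 0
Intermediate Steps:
A(B, m) = -B*m² (A(B, m) = m²*(-B) = -B*m²)
f = -9/85 (f = (96 - 87)/(-1*(-2)*3² - 103) = 9/(-1*(-2)*9 - 103) = 9/(18 - 103) = 9/(-85) = 9*(-1/85) = -9/85 ≈ -0.10588)
z = 0 (z = ((0 - 2)*0)*(-9/85) = -2*0*(-9/85) = 0*(-9/85) = 0)
-z = -1*0 = 0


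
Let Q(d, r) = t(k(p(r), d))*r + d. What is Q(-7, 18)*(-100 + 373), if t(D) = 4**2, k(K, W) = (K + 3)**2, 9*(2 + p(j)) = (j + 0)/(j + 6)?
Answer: 76713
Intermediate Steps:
p(j) = -2 + j/(9*(6 + j)) (p(j) = -2 + ((j + 0)/(j + 6))/9 = -2 + (j/(6 + j))/9 = -2 + j/(9*(6 + j)))
k(K, W) = (3 + K)**2
t(D) = 16
Q(d, r) = d + 16*r (Q(d, r) = 16*r + d = d + 16*r)
Q(-7, 18)*(-100 + 373) = (-7 + 16*18)*(-100 + 373) = (-7 + 288)*273 = 281*273 = 76713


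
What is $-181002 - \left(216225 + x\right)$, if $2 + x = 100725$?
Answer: $-497950$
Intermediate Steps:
$x = 100723$ ($x = -2 + 100725 = 100723$)
$-181002 - \left(216225 + x\right) = -181002 - 316948 = -497950$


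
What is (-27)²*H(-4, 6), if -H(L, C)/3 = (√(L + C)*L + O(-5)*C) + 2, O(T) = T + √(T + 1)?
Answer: 61236 - 26244*I + 8748*√2 ≈ 73608.0 - 26244.0*I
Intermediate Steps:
O(T) = T + √(1 + T)
H(L, C) = -6 - 3*C*(-5 + 2*I) - 3*L*√(C + L) (H(L, C) = -3*((√(L + C)*L + (-5 + √(1 - 5))*C) + 2) = -3*((√(C + L)*L + (-5 + √(-4))*C) + 2) = -3*((L*√(C + L) + (-5 + 2*I)*C) + 2) = -3*((L*√(C + L) + C*(-5 + 2*I)) + 2) = -3*((C*(-5 + 2*I) + L*√(C + L)) + 2) = -3*(2 + C*(-5 + 2*I) + L*√(C + L)) = -6 - 3*C*(-5 + 2*I) - 3*L*√(C + L))
(-27)²*H(-4, 6) = (-27)²*(-6 - 3*(-4)*√(6 - 4) + 3*6*(5 - 2*I)) = 729*(-6 - 3*(-4)*√2 + (90 - 36*I)) = 729*(-6 + 12*√2 + (90 - 36*I)) = 729*(84 - 36*I + 12*√2) = 61236 - 26244*I + 8748*√2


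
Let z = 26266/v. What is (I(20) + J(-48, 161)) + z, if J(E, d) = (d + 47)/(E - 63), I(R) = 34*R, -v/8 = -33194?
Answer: 9995772835/14738136 ≈ 678.22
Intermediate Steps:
v = 265552 (v = -8*(-33194) = 265552)
J(E, d) = (47 + d)/(-63 + E)
z = 13133/132776 (z = 26266/265552 = 26266*(1/265552) = 13133/132776 ≈ 0.098911)
(I(20) + J(-48, 161)) + z = (34*20 + (47 + 161)/(-63 - 48)) + 13133/132776 = (680 + 208/(-111)) + 13133/132776 = (680 - 1/111*208) + 13133/132776 = (680 - 208/111) + 13133/132776 = 75272/111 + 13133/132776 = 9995772835/14738136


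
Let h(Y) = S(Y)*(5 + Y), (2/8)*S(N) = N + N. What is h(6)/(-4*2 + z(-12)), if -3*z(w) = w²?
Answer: -66/7 ≈ -9.4286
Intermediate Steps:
S(N) = 8*N (S(N) = 4*(N + N) = 4*(2*N) = 8*N)
z(w) = -w²/3
h(Y) = 8*Y*(5 + Y) (h(Y) = (8*Y)*(5 + Y) = 8*Y*(5 + Y))
h(6)/(-4*2 + z(-12)) = (8*6*(5 + 6))/(-4*2 - ⅓*(-12)²) = (8*6*11)/(-8 - ⅓*144) = 528/(-8 - 48) = 528/(-56) = -1/56*528 = -66/7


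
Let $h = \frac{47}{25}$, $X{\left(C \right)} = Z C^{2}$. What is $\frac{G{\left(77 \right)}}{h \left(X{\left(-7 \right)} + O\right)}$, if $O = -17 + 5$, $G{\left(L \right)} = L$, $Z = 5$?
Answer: $\frac{1925}{10951} \approx 0.17578$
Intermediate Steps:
$X{\left(C \right)} = 5 C^{2}$
$h = \frac{47}{25}$ ($h = 47 \cdot \frac{1}{25} = \frac{47}{25} \approx 1.88$)
$O = -12$
$\frac{G{\left(77 \right)}}{h \left(X{\left(-7 \right)} + O\right)} = \frac{77}{\frac{47}{25} \left(5 \left(-7\right)^{2} - 12\right)} = \frac{77}{\frac{47}{25} \left(5 \cdot 49 - 12\right)} = \frac{77}{\frac{47}{25} \left(245 - 12\right)} = \frac{77}{\frac{47}{25} \cdot 233} = \frac{77}{\frac{10951}{25}} = 77 \cdot \frac{25}{10951} = \frac{1925}{10951}$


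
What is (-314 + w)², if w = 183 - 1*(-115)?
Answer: 256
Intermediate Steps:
w = 298 (w = 183 + 115 = 298)
(-314 + w)² = (-314 + 298)² = (-16)² = 256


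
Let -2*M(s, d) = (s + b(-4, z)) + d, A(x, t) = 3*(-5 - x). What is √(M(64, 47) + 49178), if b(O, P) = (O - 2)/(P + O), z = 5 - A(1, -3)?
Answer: √70933118/38 ≈ 221.64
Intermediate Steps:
A(x, t) = -15 - 3*x
z = 23 (z = 5 - (-15 - 3*1) = 5 - (-15 - 3) = 5 - 1*(-18) = 5 + 18 = 23)
b(O, P) = (-2 + O)/(O + P)
M(s, d) = 3/19 - d/2 - s/2 (M(s, d) = -((s + (-2 - 4)/(-4 + 23)) + d)/2 = -((s - 6/19) + d)/2 = -((-6/19 + s) + d)/2 = -(-6/19 + d + s)/2 = 3/19 - d/2 - s/2)
√(M(64, 47) + 49178) = √((3/19 - ½*47 - ½*64) + 49178) = √((3/19 - 47/2 - 32) + 49178) = √(-2103/38 + 49178) = √(1866661/38) = √70933118/38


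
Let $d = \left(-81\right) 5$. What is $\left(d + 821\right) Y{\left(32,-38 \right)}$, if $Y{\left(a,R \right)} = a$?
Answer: $13312$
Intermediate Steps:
$d = -405$
$\left(d + 821\right) Y{\left(32,-38 \right)} = \left(-405 + 821\right) 32 = 416 \cdot 32 = 13312$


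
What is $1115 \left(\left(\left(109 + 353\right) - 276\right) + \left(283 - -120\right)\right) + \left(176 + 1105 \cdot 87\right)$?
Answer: $753046$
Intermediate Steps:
$1115 \left(\left(\left(109 + 353\right) - 276\right) + \left(283 - -120\right)\right) + \left(176 + 1105 \cdot 87\right) = 1115 \left(\left(462 - 276\right) + \left(283 + 120\right)\right) + \left(176 + 96135\right) = 1115 \left(186 + 403\right) + 96311 = 1115 \cdot 589 + 96311 = 656735 + 96311 = 753046$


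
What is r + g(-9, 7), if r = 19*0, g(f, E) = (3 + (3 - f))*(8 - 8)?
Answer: 0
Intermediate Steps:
g(f, E) = 0 (g(f, E) = (6 - f)*0 = 0)
r = 0
r + g(-9, 7) = 0 + 0 = 0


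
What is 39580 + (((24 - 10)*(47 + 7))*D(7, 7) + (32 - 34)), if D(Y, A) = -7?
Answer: 34286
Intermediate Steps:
39580 + (((24 - 10)*(47 + 7))*D(7, 7) + (32 - 34)) = 39580 + (((24 - 10)*(47 + 7))*(-7) + (32 - 34)) = 39580 + ((14*54)*(-7) - 2) = 39580 + (756*(-7) - 2) = 39580 + (-5292 - 2) = 39580 - 5294 = 34286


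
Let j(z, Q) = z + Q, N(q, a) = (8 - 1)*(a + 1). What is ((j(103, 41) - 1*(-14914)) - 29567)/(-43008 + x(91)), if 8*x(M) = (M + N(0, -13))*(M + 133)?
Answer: 1319/3892 ≈ 0.33890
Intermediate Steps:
N(q, a) = 7 + 7*a (N(q, a) = 7*(1 + a) = 7 + 7*a)
j(z, Q) = Q + z
x(M) = (-84 + M)*(133 + M)/8 (x(M) = ((M + (7 + 7*(-13)))*(M + 133))/8 = ((M + (7 - 91))*(133 + M))/8 = ((M - 84)*(133 + M))/8 = ((-84 + M)*(133 + M))/8 = (-84 + M)*(133 + M)/8)
((j(103, 41) - 1*(-14914)) - 29567)/(-43008 + x(91)) = (((41 + 103) - 1*(-14914)) - 29567)/(-43008 + (-2793/2 + (⅛)*91² + (49/8)*91)) = ((144 + 14914) - 29567)/(-43008 + (-2793/2 + (⅛)*8281 + 4459/8)) = (15058 - 29567)/(-43008 + (-2793/2 + 8281/8 + 4459/8)) = -14509/(-43008 + 196) = -14509/(-42812) = -14509*(-1/42812) = 1319/3892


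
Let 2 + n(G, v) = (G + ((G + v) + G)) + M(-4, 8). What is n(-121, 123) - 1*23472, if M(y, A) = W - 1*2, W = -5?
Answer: -23721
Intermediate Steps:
M(y, A) = -7 (M(y, A) = -5 - 1*2 = -5 - 2 = -7)
n(G, v) = -9 + v + 3*G (n(G, v) = -2 + ((G + ((G + v) + G)) - 7) = -2 + ((G + (v + 2*G)) - 7) = -2 + ((v + 3*G) - 7) = -2 + (-7 + v + 3*G) = -9 + v + 3*G)
n(-121, 123) - 1*23472 = (-9 + 123 + 3*(-121)) - 1*23472 = (-9 + 123 - 363) - 23472 = -249 - 23472 = -23721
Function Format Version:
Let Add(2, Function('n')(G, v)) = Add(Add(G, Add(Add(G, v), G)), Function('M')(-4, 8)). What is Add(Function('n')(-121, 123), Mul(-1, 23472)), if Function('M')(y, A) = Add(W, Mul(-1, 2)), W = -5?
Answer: -23721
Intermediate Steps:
Function('M')(y, A) = -7 (Function('M')(y, A) = Add(-5, Mul(-1, 2)) = Add(-5, -2) = -7)
Function('n')(G, v) = Add(-9, v, Mul(3, G)) (Function('n')(G, v) = Add(-2, Add(Add(G, Add(Add(G, v), G)), -7)) = Add(-2, Add(Add(G, Add(v, Mul(2, G))), -7)) = Add(-2, Add(Add(v, Mul(3, G)), -7)) = Add(-2, Add(-7, v, Mul(3, G))) = Add(-9, v, Mul(3, G)))
Add(Function('n')(-121, 123), Mul(-1, 23472)) = Add(Add(-9, 123, Mul(3, -121)), Mul(-1, 23472)) = Add(Add(-9, 123, -363), -23472) = Add(-249, -23472) = -23721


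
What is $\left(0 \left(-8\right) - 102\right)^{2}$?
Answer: $10404$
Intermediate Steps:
$\left(0 \left(-8\right) - 102\right)^{2} = \left(0 - 102\right)^{2} = \left(-102\right)^{2} = 10404$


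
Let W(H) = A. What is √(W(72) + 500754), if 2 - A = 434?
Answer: √500322 ≈ 707.33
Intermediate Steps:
A = -432 (A = 2 - 1*434 = 2 - 434 = -432)
W(H) = -432
√(W(72) + 500754) = √(-432 + 500754) = √500322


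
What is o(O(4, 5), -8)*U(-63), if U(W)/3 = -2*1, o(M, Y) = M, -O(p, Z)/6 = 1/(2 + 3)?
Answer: 36/5 ≈ 7.2000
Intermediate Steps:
O(p, Z) = -6/5 (O(p, Z) = -6/(2 + 3) = -6/5)
U(W) = -6 (U(W) = 3*(-2*1) = 3*(-2) = -6)
o(O(4, 5), -8)*U(-63) = -6/5*(-6) = 36/5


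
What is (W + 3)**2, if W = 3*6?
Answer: 441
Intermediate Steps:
W = 18
(W + 3)**2 = (18 + 3)**2 = 21**2 = 441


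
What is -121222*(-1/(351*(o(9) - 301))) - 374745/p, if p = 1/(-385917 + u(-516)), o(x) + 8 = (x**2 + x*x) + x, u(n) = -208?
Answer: 3504450867413764/24219 ≈ 1.4470e+11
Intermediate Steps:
o(x) = -8 + x + 2*x**2 (o(x) = -8 + ((x**2 + x*x) + x) = -8 + ((x**2 + x**2) + x) = -8 + (2*x**2 + x) = -8 + (x + 2*x**2) = -8 + x + 2*x**2)
p = -1/386125 (p = 1/(-385917 - 208) = 1/(-386125) = -1/386125 ≈ -2.5898e-6)
-121222*(-1/(351*(o(9) - 301))) - 374745/p = -121222*(-1/(351*((-8 + 9 + 2*9**2) - 301))) - 374745/(-1/386125) = -121222*(-1/(351*((-8 + 9 + 2*81) - 301))) - 374745*(-386125) = -121222*(-1/(351*((-8 + 9 + 162) - 301))) + 144698413125 = -121222*(-1/(351*(163 - 301))) + 144698413125 = -121222/((-138*(-351))) + 144698413125 = -121222/48438 + 144698413125 = -121222*1/48438 + 144698413125 = -60611/24219 + 144698413125 = 3504450867413764/24219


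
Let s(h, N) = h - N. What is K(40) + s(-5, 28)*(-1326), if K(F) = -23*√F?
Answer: 43758 - 46*√10 ≈ 43613.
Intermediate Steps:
K(40) + s(-5, 28)*(-1326) = -46*√10 + (-5 - 1*28)*(-1326) = -46*√10 + (-5 - 28)*(-1326) = -46*√10 - 33*(-1326) = -46*√10 + 43758 = 43758 - 46*√10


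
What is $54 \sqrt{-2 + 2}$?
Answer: $0$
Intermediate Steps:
$54 \sqrt{-2 + 2} = 54 \sqrt{0} = 54 \cdot 0 = 0$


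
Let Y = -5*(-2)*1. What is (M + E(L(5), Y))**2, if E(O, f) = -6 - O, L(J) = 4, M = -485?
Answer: 245025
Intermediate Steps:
Y = 10 (Y = 10*1 = 10)
(M + E(L(5), Y))**2 = (-485 + (-6 - 1*4))**2 = (-485 + (-6 - 4))**2 = (-485 - 10)**2 = (-495)**2 = 245025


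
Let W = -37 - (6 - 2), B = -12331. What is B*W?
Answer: 505571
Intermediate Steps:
W = -41 (W = -37 - 1*4 = -37 - 4 = -41)
B*W = -12331*(-41) = 505571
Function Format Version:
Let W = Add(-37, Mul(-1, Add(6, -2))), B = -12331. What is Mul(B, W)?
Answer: 505571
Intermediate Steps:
W = -41 (W = Add(-37, Mul(-1, 4)) = Add(-37, -4) = -41)
Mul(B, W) = Mul(-12331, -41) = 505571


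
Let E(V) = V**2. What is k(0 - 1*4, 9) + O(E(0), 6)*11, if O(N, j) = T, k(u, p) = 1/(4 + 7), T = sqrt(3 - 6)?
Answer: 1/11 + 11*I*sqrt(3) ≈ 0.090909 + 19.053*I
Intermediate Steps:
T = I*sqrt(3) (T = sqrt(-3) = I*sqrt(3) ≈ 1.732*I)
k(u, p) = 1/11
O(N, j) = I*sqrt(3)
k(0 - 1*4, 9) + O(E(0), 6)*11 = 1/11 + (I*sqrt(3))*11 = 1/11 + 11*I*sqrt(3)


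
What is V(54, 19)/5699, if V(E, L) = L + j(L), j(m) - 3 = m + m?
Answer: 60/5699 ≈ 0.010528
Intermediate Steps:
j(m) = 3 + 2*m (j(m) = 3 + (m + m) = 3 + 2*m)
V(E, L) = 3 + 3*L (V(E, L) = L + (3 + 2*L) = 3 + 3*L)
V(54, 19)/5699 = (3 + 3*19)/5699 = (3 + 57)*(1/5699) = 60*(1/5699) = 60/5699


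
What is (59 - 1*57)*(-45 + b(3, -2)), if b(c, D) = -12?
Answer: -114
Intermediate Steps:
(59 - 1*57)*(-45 + b(3, -2)) = (59 - 1*57)*(-45 - 12) = (59 - 57)*(-57) = 2*(-57) = -114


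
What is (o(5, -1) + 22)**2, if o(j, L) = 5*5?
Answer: 2209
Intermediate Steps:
o(j, L) = 25
(o(5, -1) + 22)**2 = (25 + 22)**2 = 47**2 = 2209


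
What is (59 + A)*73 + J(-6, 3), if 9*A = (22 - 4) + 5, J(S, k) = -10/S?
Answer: 40457/9 ≈ 4495.2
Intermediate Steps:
A = 23/9 (A = ((22 - 4) + 5)/9 = (18 + 5)/9 = (1/9)*23 = 23/9 ≈ 2.5556)
(59 + A)*73 + J(-6, 3) = (59 + 23/9)*73 - 10/(-6) = (554/9)*73 - 10*(-1/6) = 40442/9 + 5/3 = 40457/9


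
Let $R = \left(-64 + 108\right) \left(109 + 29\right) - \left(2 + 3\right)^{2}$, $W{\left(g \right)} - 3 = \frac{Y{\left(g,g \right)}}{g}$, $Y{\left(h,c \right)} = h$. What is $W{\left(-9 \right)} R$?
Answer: $24188$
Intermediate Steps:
$W{\left(g \right)} = 4$ ($W{\left(g \right)} = 3 + \frac{g}{g} = 3 + 1 = 4$)
$R = 6047$ ($R = 44 \cdot 138 - 5^{2} = 6072 - 25 = 6047$)
$W{\left(-9 \right)} R = 4 \cdot 6047 = 24188$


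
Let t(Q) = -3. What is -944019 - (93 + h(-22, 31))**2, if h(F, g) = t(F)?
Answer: -952119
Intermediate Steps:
h(F, g) = -3
-944019 - (93 + h(-22, 31))**2 = -944019 - (93 - 3)**2 = -944019 - 1*90**2 = -944019 - 1*8100 = -944019 - 8100 = -952119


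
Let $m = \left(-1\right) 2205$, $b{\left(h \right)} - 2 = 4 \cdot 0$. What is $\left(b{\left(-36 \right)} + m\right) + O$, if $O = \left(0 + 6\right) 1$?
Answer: $-2197$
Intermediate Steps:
$O = 6$ ($O = 6 \cdot 1 = 6$)
$b{\left(h \right)} = 2$ ($b{\left(h \right)} = 2 + 4 \cdot 0 = 2 + 0 = 2$)
$m = -2205$
$\left(b{\left(-36 \right)} + m\right) + O = \left(2 - 2205\right) + 6 = -2203 + 6 = -2197$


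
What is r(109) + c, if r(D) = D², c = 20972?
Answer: 32853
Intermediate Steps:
r(109) + c = 109² + 20972 = 11881 + 20972 = 32853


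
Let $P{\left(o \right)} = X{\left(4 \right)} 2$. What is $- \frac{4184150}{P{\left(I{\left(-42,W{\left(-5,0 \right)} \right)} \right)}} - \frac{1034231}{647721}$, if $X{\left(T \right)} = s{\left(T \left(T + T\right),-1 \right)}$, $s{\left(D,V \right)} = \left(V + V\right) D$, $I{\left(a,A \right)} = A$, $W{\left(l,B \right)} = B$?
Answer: $\frac{1355014720291}{41454144} \approx 32687.0$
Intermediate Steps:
$s{\left(D,V \right)} = 2 D V$ ($s{\left(D,V \right)} = 2 V D = 2 D V$)
$X{\left(T \right)} = - 4 T^{2}$ ($X{\left(T \right)} = 2 T \left(T + T\right) \left(-1\right) = 2 T 2 T \left(-1\right) = 2 \cdot 2 T^{2} \left(-1\right) = - 4 T^{2}$)
$P{\left(o \right)} = -128$ ($P{\left(o \right)} = - 4 \cdot 4^{2} \cdot 2 = \left(-4\right) 16 \cdot 2 = \left(-64\right) 2 = -128$)
$- \frac{4184150}{P{\left(I{\left(-42,W{\left(-5,0 \right)} \right)} \right)}} - \frac{1034231}{647721} = - \frac{4184150}{-128} - \frac{1034231}{647721} = \left(-4184150\right) \left(- \frac{1}{128}\right) - \frac{1034231}{647721} = \frac{2092075}{64} - \frac{1034231}{647721} = \frac{1355014720291}{41454144}$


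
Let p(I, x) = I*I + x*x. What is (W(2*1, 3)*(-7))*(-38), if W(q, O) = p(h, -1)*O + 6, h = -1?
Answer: 3192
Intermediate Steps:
p(I, x) = I² + x²
W(q, O) = 6 + 2*O (W(q, O) = ((-1)² + (-1)²)*O + 6 = (1 + 1)*O + 6 = 2*O + 6 = 6 + 2*O)
(W(2*1, 3)*(-7))*(-38) = ((6 + 2*3)*(-7))*(-38) = ((6 + 6)*(-7))*(-38) = (12*(-7))*(-38) = -84*(-38) = 3192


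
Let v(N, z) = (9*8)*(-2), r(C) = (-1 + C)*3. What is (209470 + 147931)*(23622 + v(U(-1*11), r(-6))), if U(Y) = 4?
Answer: 8391060678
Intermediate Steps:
r(C) = -3 + 3*C
v(N, z) = -144 (v(N, z) = 72*(-2) = -144)
(209470 + 147931)*(23622 + v(U(-1*11), r(-6))) = (209470 + 147931)*(23622 - 144) = 357401*23478 = 8391060678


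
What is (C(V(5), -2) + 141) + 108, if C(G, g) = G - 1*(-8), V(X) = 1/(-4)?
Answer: 1027/4 ≈ 256.75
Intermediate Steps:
V(X) = -¼
C(G, g) = 8 + G (C(G, g) = G + 8 = 8 + G)
(C(V(5), -2) + 141) + 108 = ((8 - ¼) + 141) + 108 = (31/4 + 141) + 108 = 595/4 + 108 = 1027/4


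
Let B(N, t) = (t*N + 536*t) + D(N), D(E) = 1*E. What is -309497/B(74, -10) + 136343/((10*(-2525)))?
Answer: 1748299083/38039125 ≈ 45.961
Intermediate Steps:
D(E) = E
B(N, t) = N + 536*t + N*t (B(N, t) = (t*N + 536*t) + N = (N*t + 536*t) + N = (536*t + N*t) + N = N + 536*t + N*t)
-309497/B(74, -10) + 136343/((10*(-2525))) = -309497/(74 + 536*(-10) + 74*(-10)) + 136343/((10*(-2525))) = -309497/(74 - 5360 - 740) + 136343/(-25250) = -309497/(-6026) + 136343*(-1/25250) = -309497*(-1/6026) - 136343/25250 = 309497/6026 - 136343/25250 = 1748299083/38039125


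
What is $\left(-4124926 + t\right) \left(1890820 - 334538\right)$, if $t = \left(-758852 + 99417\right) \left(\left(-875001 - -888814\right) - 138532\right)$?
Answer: $127988552059056598$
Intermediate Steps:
$t = 82244073765$ ($t = - 659435 \left(\left(-875001 + 888814\right) - 138532\right) = - 659435 \left(13813 - 138532\right) = \left(-659435\right) \left(-124719\right) = 82244073765$)
$\left(-4124926 + t\right) \left(1890820 - 334538\right) = \left(-4124926 + 82244073765\right) \left(1890820 - 334538\right) = 82239948839 \cdot 1556282 = 127988552059056598$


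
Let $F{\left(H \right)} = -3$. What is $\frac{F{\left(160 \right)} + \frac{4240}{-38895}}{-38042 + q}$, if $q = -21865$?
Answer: $\frac{24185}{466016553} \approx 5.1897 \cdot 10^{-5}$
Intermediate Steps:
$\frac{F{\left(160 \right)} + \frac{4240}{-38895}}{-38042 + q} = \frac{-3 + \frac{4240}{-38895}}{-38042 - 21865} = \frac{-3 + 4240 \left(- \frac{1}{38895}\right)}{-59907} = \left(-3 - \frac{848}{7779}\right) \left(- \frac{1}{59907}\right) = \left(- \frac{24185}{7779}\right) \left(- \frac{1}{59907}\right) = \frac{24185}{466016553}$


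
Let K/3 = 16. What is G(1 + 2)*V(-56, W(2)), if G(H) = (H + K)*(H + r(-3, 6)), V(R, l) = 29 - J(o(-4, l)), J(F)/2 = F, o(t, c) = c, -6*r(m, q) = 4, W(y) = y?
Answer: 2975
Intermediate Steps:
r(m, q) = -⅔ (r(m, q) = -⅙*4 = -⅔)
J(F) = 2*F
K = 48 (K = 3*16 = 48)
V(R, l) = 29 - 2*l
G(H) = (48 + H)*(-⅔ + H) (G(H) = (H + 48)*(H - ⅔) = (48 + H)*(-⅔ + H))
G(1 + 2)*V(-56, W(2)) = (-32 + (1 + 2)² + 142*(1 + 2)/3)*(29 - 2*2) = (-32 + 3² + (142/3)*3)*(29 - 4) = (-32 + 9 + 142)*25 = 119*25 = 2975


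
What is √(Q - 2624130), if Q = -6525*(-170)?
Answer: 24*I*√2630 ≈ 1230.8*I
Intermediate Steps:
Q = 1109250
√(Q - 2624130) = √(1109250 - 2624130) = √(-1514880) = 24*I*√2630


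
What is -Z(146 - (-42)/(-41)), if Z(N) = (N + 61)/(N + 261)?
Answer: -1689/3329 ≈ -0.50736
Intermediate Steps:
Z(N) = (61 + N)/(261 + N)
-Z(146 - (-42)/(-41)) = -(61 + (146 - (-42)/(-41)))/(261 + (146 - (-42)/(-41))) = -(61 + (146 - (-42)*(-1)/41))/(261 + (146 - (-42)*(-1)/41)) = -(61 + (146 - 1*42/41))/(261 + (146 - 1*42/41)) = -(61 + (146 - 42/41))/(261 + (146 - 42/41)) = -(61 + 5944/41)/(261 + 5944/41) = -8445/(16645/41*41) = -41*8445/(16645*41) = -1*1689/3329 = -1689/3329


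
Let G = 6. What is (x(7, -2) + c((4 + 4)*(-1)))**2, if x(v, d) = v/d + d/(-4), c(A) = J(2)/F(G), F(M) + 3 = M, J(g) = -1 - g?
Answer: 16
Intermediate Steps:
F(M) = -3 + M
c(A) = -1 (c(A) = (-1 - 1*2)/(-3 + 6) = (-1 - 2)/3 = -3*1/3 = -1)
x(v, d) = -d/4 + v/d (x(v, d) = v/d + d*(-1/4) = v/d - d/4 = -d/4 + v/d)
(x(7, -2) + c((4 + 4)*(-1)))**2 = ((-1/4*(-2) + 7/(-2)) - 1)**2 = ((1/2 + 7*(-1/2)) - 1)**2 = ((1/2 - 7/2) - 1)**2 = (-3 - 1)**2 = (-4)**2 = 16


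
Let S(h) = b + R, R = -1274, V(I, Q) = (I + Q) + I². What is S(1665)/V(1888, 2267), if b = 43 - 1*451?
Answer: -1682/3568699 ≈ -0.00047132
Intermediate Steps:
V(I, Q) = I + Q + I²
b = -408 (b = 43 - 451 = -408)
S(h) = -1682 (S(h) = -408 - 1274 = -1682)
S(1665)/V(1888, 2267) = -1682/(1888 + 2267 + 1888²) = -1682/(1888 + 2267 + 3564544) = -1682/3568699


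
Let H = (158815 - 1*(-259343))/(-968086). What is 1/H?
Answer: -484043/209079 ≈ -2.3151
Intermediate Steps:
H = -209079/484043 (H = (158815 + 259343)*(-1/968086) = 418158*(-1/968086) = -209079/484043 ≈ -0.43194)
1/H = 1/(-209079/484043) = -484043/209079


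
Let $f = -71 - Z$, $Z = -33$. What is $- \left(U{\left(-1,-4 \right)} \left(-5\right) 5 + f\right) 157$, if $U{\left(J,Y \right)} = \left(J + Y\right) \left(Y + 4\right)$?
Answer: $5966$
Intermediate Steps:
$U{\left(J,Y \right)} = \left(4 + Y\right) \left(J + Y\right)$ ($U{\left(J,Y \right)} = \left(J + Y\right) \left(4 + Y\right) = \left(4 + Y\right) \left(J + Y\right)$)
$f = -38$ ($f = -71 - -33 = -71 + 33 = -38$)
$- \left(U{\left(-1,-4 \right)} \left(-5\right) 5 + f\right) 157 = - \left(\left(\left(-4\right)^{2} + 4 \left(-1\right) + 4 \left(-4\right) - -4\right) \left(-5\right) 5 - 38\right) 157 = - \left(\left(16 - 4 - 16 + 4\right) \left(-5\right) 5 - 38\right) 157 = - \left(0 \left(-5\right) 5 - 38\right) 157 = - \left(0 \cdot 5 - 38\right) 157 = - \left(0 - 38\right) 157 = - \left(-38\right) 157 = \left(-1\right) \left(-5966\right) = 5966$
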